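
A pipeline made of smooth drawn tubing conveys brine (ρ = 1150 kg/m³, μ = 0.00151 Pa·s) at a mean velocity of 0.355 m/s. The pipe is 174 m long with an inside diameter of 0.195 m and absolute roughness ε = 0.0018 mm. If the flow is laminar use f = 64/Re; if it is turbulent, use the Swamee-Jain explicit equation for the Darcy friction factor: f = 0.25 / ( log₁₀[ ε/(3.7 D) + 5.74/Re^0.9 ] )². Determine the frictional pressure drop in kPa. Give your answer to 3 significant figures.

ΔP ≈ 1.33 kPa

Reynolds number Re = ρVD/μ = 1150 · 0.355 · 0.195 / 0.00151 = 5.272e+04.
Re > 4000 → turbulent. Relative roughness ε/D = 1.8e-06/0.195 = 9.23e-06. Swamee-Jain: f = 0.25/(log₁₀[9.23e-06/3.7 + 5.74/5.272e+04^0.9])² = 0.25/(log₁₀[2.49e-06 + 0.000323])² = 0.25/(-3.488)² = 0.02055.
Darcy-Weisbach: ΔP = f(L/D)(ρV²/2) = 0.02055·(174/0.195)·(1150·0.355²/2) = 0.02055·892.3·72.46 = 1329 Pa.
ΔP = 1329 Pa = 1.33 kPa.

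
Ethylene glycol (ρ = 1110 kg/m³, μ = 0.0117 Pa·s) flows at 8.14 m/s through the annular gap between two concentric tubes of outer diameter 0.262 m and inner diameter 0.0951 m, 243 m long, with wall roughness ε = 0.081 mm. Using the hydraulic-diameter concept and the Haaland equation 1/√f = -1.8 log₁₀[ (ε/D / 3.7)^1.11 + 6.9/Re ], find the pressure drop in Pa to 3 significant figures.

ΔP ≈ 1.04×10^6 Pa

Hydraulic diameter D_h = 4A/P = D_o - D_i = 0.262 - 0.0951 = 0.1669 m.
Re = ρVD_h/μ = 1110·8.14·0.1669/0.0117 = 1.289e+05.
ε/D_h = 8.1e-05/0.1669 = 0.000485; Haaland gives 1/√f = -1.8 log₁₀[4.91e-05+5.35e-05] = 7.18, so f = 0.0194.
ΔP = f(L/D_h)(ρV²/2) = 0.0194·243/0.1669·3.677e+04 = 1.039e+06 Pa.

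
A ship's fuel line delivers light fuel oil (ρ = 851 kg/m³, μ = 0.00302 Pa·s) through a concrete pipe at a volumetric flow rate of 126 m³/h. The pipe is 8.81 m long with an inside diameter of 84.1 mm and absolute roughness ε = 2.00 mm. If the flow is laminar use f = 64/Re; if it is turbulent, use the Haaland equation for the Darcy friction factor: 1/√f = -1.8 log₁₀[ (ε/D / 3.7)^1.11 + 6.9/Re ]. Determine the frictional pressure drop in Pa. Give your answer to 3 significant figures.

ΔP ≈ 92700 Pa

Q = 126 m³/h = 126/3600 = 0.035 m³/s.
Cross-sectional area A = πD²/4 = π(0.0841)²/4 = 0.005555 m²; mean velocity V = Q/A = 0.035/0.005555 = 6.301 m/s.
Reynolds number Re = ρVD/μ = 851 · 6.301 · 0.0841 / 0.00302 = 1.493e+05.
Re > 4000 → turbulent. Relative roughness ε/D = 0.002/0.0841 = 0.0238. Haaland: 1/√f = -1.8 log₁₀[(0.0238/3.7)^1.11 + 6.9/1.493e+05] = -1.8 log₁₀[0.00369 + 4.62e-05] = 4.37, so f = 0.05237.
Darcy-Weisbach: ΔP = f(L/D)(ρV²/2) = 0.05237·(8.81/0.0841)·(851·6.301²/2) = 0.05237·104.8·1.689e+04 = 9.267e+04 Pa.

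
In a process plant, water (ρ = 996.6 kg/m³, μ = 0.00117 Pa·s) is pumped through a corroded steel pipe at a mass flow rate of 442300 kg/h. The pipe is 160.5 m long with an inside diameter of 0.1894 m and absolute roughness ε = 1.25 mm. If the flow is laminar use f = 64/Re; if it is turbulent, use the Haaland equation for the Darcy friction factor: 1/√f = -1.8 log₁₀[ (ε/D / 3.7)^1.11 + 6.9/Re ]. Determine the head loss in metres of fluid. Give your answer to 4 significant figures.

h_f ≈ 27.50 m

ṁ = 442300 kg/h = 442300/3600 = 122.9 kg/s.
A = πD²/4 = π(0.1894)²/4 = 0.02817 m²; mean velocity V = ṁ/(ρA) = 122.9/(996.6 · 0.02817) = 4.376 m/s.
Reynolds number Re = ρVD/μ = 996.6 · 4.376 · 0.1894 / 0.00117 = 7.059e+05.
Re > 4000 → turbulent. Relative roughness ε/D = 0.00125/0.1894 = 0.0066. Haaland: 1/√f = -1.8 log₁₀[(0.0066/3.7)^1.11 + 6.9/7.059e+05] = -1.8 log₁₀[0.000889 + 9.77e-06] = 5.483, so f = 0.03326.
Darcy-Weisbach: ΔP = f(L/D)(ρV²/2) = 0.03326·(160.5/0.1894)·(996.6·4.376²/2) = 0.03326·847.4·9541 = 2.689e+05 Pa.
Head loss h_f = ΔP/(ρg) = 2.689e+05/(996.6·9.81) = 27.50 m.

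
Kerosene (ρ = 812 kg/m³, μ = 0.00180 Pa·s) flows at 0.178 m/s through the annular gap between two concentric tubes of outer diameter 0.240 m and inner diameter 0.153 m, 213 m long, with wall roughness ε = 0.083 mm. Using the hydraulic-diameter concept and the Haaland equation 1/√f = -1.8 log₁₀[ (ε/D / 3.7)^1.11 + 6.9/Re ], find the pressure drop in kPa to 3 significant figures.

ΔP ≈ 1.11 kPa

Hydraulic diameter D_h = 4A/P = D_o - D_i = 0.24 - 0.153 = 0.087 m.
Re = ρVD_h/μ = 812·0.178·0.087/0.0018 = 6986.
ε/D_h = 8.3e-05/0.087 = 0.000954; Haaland gives 1/√f = -1.8 log₁₀[0.000104+0.000988] = 5.331, so f = 0.03518.
ΔP = f(L/D_h)(ρV²/2) = 0.03518·213/0.087·12.86 = 1108 Pa.
ΔP = 1.11 kPa.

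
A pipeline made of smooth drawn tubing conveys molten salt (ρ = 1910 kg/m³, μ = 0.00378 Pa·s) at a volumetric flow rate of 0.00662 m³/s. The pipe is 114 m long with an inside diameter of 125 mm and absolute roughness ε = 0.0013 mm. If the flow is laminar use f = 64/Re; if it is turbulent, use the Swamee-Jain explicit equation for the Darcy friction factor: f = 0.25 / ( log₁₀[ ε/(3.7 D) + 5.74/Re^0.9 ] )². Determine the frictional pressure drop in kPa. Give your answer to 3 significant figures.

Cross-sectional area A = πD²/4 = π(0.125)²/4 = 0.01227 m²; mean velocity V = Q/A = 0.00662/0.01227 = 0.5394 m/s.
Reynolds number Re = ρVD/μ = 1910 · 0.5394 · 0.125 / 0.00378 = 3.407e+04.
Re > 4000 → turbulent. Relative roughness ε/D = 1.3e-06/0.125 = 1.04e-05. Swamee-Jain: f = 0.25/(log₁₀[1.04e-05/3.7 + 5.74/3.407e+04^0.9])² = 0.25/(log₁₀[2.81e-06 + 0.000478])² = 0.25/(-3.318)² = 0.02271.
Darcy-Weisbach: ΔP = f(L/D)(ρV²/2) = 0.02271·(114/0.125)·(1910·0.5394²/2) = 0.02271·912·277.9 = 5757 Pa.
ΔP = 5757 Pa = 5.76 kPa.

ΔP ≈ 5.76 kPa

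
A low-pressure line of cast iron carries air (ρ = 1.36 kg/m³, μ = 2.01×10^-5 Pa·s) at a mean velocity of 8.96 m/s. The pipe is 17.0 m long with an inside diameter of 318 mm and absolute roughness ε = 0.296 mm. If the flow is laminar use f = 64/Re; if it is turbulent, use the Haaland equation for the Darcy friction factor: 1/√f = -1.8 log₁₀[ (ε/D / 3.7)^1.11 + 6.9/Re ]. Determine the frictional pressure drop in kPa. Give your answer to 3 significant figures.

ΔP ≈ 0.0603 kPa

Reynolds number Re = ρVD/μ = 1.36 · 8.96 · 0.318 / 2.01e-05 = 1.928e+05.
Re > 4000 → turbulent. Relative roughness ε/D = 0.000296/0.318 = 0.000931. Haaland: 1/√f = -1.8 log₁₀[(0.000931/3.7)^1.11 + 6.9/1.928e+05] = -1.8 log₁₀[0.000101 + 3.58e-05] = 6.955, so f = 0.02068.
Darcy-Weisbach: ΔP = f(L/D)(ρV²/2) = 0.02068·(17/0.318)·(1.36·8.96²/2) = 0.02068·53.46·54.59 = 60.34 Pa.
ΔP = 60.34 Pa = 0.0603 kPa.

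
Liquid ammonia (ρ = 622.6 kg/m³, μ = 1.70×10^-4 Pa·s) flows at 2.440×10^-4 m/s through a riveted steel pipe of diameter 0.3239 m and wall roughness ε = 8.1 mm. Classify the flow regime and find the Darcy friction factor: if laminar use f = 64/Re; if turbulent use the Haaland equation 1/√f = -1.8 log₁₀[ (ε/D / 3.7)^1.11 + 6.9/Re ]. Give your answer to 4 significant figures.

Re = ρVD/μ = 622.6·0.000244·0.3239/0.00017 = 289.4.
Re < 2300 → laminar, so f = 64/Re = 0.2211 (roughness is irrelevant in laminar flow).

f ≈ 0.2211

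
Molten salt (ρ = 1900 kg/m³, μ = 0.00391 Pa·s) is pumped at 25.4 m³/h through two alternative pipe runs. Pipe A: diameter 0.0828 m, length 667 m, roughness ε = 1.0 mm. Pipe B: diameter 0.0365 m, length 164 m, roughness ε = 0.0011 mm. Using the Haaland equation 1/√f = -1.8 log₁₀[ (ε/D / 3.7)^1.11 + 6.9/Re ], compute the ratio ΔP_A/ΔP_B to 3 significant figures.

Pipe A: V = Q/A = 0.007056/0.005385 = 1.31 m/s; Re = 5.272e+04; ε/D = 0.0121; Haaland → f = 0.04147; ΔP_A = f(L/D)(ρV²/2) = 5.449e+05 Pa.
Pipe B: V = Q/A = 0.007056/0.001046 = 6.743 m/s; Re = 1.196e+05; ε/D = 3.01e-05; Haaland → f = 0.01731; ΔP_B = f(L/D)(ρV²/2) = 3.36e+06 Pa.
ΔP_A/ΔP_B = 5.449e+05/3.36e+06 = 0.162.

ΔP_A/ΔP_B ≈ 0.162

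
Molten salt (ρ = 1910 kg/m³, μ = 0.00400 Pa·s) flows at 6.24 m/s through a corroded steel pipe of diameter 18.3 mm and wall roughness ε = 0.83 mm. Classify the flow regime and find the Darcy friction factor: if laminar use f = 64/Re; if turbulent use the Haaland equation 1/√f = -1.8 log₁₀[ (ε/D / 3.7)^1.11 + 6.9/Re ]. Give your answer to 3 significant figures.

f ≈ 0.0690

Re = ρVD/μ = 1910·6.24·0.0183/0.004 = 5.453e+04.
Re > 4000 → turbulent. ε/D = 0.00083/0.0183 = 0.0454; Haaland: 1/√f = -1.8 log₁₀[0.00755 + 0.000127] = 3.806, so f = 0.06902.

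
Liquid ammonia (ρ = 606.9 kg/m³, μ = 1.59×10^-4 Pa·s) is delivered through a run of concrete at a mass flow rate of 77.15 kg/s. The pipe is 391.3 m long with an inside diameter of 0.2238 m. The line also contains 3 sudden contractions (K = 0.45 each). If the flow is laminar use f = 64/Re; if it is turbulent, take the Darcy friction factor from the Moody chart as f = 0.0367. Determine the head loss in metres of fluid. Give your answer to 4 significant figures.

h_f ≈ 34.87 m

A = πD²/4 = π(0.2238)²/4 = 0.03934 m²; mean velocity V = ṁ/(ρA) = 77.15/(606.9 · 0.03934) = 3.232 m/s.
Reynolds number Re = ρVD/μ = 606.9 · 3.232 · 0.2238 / 0.000159 = 2.761e+06.
Re > 4000 → turbulent; use the Moody-chart value f = 0.0367.
Total minor-loss coefficient ΣK = 3·0.45 = 1.35.
ΔP = [f·L/D + ΣK]·(ρV²/2) = [0.0367·391.3/0.2238 + 1.35]·(606.9·3.232²/2) = [64.17 + 1.35]·3169 = 2.076e+05 Pa.
Head loss h_f = ΔP/(ρg) = 2.076e+05/(606.9·9.81) = 34.87 m.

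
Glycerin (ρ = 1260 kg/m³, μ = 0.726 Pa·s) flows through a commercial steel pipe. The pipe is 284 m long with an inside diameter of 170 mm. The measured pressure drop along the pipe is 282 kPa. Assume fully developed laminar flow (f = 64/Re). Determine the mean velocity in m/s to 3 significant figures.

V ≈ 1.24 m/s

For laminar flow, f = 64/Re with Re = ρVD/μ, so Darcy-Weisbach reduces to ΔP = 32μLV/D². Solving for V: V = ΔP·D²/(32μL) = 2.82e+05·(0.17)²/(32·0.726·284) = 1.235 m/s.
Check: Re = ρVD/μ = 1260·1.235·0.17/0.726 = 364.4 < 2300, so the laminar assumption holds.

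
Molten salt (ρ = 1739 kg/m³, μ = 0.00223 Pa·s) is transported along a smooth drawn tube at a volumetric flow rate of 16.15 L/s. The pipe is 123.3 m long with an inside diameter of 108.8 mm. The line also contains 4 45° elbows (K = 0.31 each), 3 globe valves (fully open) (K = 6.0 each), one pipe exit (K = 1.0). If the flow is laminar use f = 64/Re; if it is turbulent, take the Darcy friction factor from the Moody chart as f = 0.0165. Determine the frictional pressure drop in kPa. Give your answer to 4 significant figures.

ΔP ≈ 102.2 kPa

Q = 16.15 L/s = 16.15/1000 = 0.01615 m³/s.
Cross-sectional area A = πD²/4 = π(0.1088)²/4 = 0.009297 m²; mean velocity V = Q/A = 0.01615/0.009297 = 1.737 m/s.
Reynolds number Re = ρVD/μ = 1739 · 1.737 · 0.1088 / 0.00223 = 1.474e+05.
Re > 4000 → turbulent; use the Moody-chart value f = 0.0165.
Total minor-loss coefficient ΣK = 4·0.31 + 3·6 + 1·1 = 20.2.
ΔP = [f·L/D + ΣK]·(ρV²/2) = [0.0165·123.3/0.1088 + 20.2]·(1739·1.737²/2) = [18.7 + 20.2]·2624 = 1.022e+05 Pa.
ΔP = 1.022e+05 Pa = 102.2 kPa.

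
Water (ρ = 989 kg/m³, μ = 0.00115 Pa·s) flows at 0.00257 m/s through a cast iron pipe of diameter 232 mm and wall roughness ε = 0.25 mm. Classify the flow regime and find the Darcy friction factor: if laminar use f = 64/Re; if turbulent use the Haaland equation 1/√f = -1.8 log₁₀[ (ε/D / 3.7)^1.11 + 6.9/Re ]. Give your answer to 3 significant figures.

Re = ρVD/μ = 989·0.00257·0.232/0.00115 = 512.8.
Re < 2300 → laminar, so f = 64/Re = 0.1248 (roughness is irrelevant in laminar flow).

f ≈ 0.125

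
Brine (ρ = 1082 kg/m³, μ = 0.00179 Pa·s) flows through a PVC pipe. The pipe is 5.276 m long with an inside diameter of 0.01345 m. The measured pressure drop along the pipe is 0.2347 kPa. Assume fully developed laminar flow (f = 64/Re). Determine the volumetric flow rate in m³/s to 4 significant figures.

For laminar flow, f = 64/Re with Re = ρVD/μ, so Darcy-Weisbach reduces to ΔP = 32μLV/D². Solving for V: V = ΔP·D²/(32μL) = 234.7·(0.01345)²/(32·0.00179·5.276) = 0.1405 m/s.
Check: Re = ρVD/μ = 1082·0.1405·0.01345/0.00179 = 1142 < 2300, so the laminar assumption holds.
Q = V·A = 0.1405·(π/4·0.01345²) = 1.996e-05 m³/s = 1.996×10^-5 m³/s.

Q ≈ 1.996×10^-5 m³/s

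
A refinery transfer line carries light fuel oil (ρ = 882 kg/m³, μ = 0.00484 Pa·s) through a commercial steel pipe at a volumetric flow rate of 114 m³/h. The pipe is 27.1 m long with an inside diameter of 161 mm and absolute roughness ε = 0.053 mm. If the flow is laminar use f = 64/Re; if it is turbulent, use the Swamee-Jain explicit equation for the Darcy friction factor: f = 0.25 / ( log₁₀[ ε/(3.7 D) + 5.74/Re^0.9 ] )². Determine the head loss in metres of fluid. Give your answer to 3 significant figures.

Q = 114 m³/h = 114/3600 = 0.03167 m³/s.
Cross-sectional area A = πD²/4 = π(0.161)²/4 = 0.02036 m²; mean velocity V = Q/A = 0.03167/0.02036 = 1.555 m/s.
Reynolds number Re = ρVD/μ = 882 · 1.555 · 0.161 / 0.00484 = 4.564e+04.
Re > 4000 → turbulent. Relative roughness ε/D = 5.3e-05/0.161 = 0.000329. Swamee-Jain: f = 0.25/(log₁₀[0.000329/3.7 + 5.74/4.564e+04^0.9])² = 0.25/(log₁₀[8.9e-05 + 0.000368])² = 0.25/(-3.34)² = 0.02241.
Darcy-Weisbach: ΔP = f(L/D)(ρV²/2) = 0.02241·(27.1/0.161)·(882·1.555²/2) = 0.02241·168.3·1067 = 4024 Pa.
Head loss h_f = ΔP/(ρg) = 4024/(882·9.81) = 0.465 m.

h_f ≈ 0.465 m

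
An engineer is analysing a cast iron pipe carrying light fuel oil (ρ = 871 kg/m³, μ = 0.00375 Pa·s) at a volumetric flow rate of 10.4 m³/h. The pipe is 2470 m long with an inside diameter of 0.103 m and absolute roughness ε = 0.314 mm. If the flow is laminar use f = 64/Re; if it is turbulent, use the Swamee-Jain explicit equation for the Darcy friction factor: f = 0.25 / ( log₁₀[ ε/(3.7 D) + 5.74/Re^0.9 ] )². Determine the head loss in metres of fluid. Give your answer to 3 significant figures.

Q = 10.4 m³/h = 10.4/3600 = 0.002889 m³/s.
Cross-sectional area A = πD²/4 = π(0.103)²/4 = 0.008332 m²; mean velocity V = Q/A = 0.002889/0.008332 = 0.3467 m/s.
Reynolds number Re = ρVD/μ = 871 · 0.3467 · 0.103 / 0.00375 = 8295.
Re > 4000 → turbulent. Relative roughness ε/D = 0.000314/0.103 = 0.00305. Swamee-Jain: f = 0.25/(log₁₀[0.00305/3.7 + 5.74/8295^0.9])² = 0.25/(log₁₀[0.000824 + 0.00171])² = 0.25/(-2.597)² = 0.03707.
Darcy-Weisbach: ΔP = f(L/D)(ρV²/2) = 0.03707·(2470/0.103)·(871·0.3467²/2) = 0.03707·2.398e+04·52.35 = 4.654e+04 Pa.
Head loss h_f = ΔP/(ρg) = 4.654e+04/(871·9.81) = 5.45 m.

h_f ≈ 5.45 m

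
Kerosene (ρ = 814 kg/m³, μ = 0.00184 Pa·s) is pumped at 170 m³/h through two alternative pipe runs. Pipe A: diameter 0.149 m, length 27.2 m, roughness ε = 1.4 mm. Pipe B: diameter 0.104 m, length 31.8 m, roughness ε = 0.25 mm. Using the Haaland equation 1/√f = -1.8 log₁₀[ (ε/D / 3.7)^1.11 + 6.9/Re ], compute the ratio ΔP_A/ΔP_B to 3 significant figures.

ΔP_A/ΔP_B ≈ 0.211

Pipe A: V = Q/A = 0.04722/0.01744 = 2.708 m/s; Re = 1.785e+05; ε/D = 0.0094; Haaland → f = 0.03752; ΔP_A = f(L/D)(ρV²/2) = 2.045e+04 Pa.
Pipe B: V = Q/A = 0.04722/0.008495 = 5.559 m/s; Re = 2.558e+05; ε/D = 0.0024; Haaland → f = 0.02521; ΔP_B = f(L/D)(ρV²/2) = 9.693e+04 Pa.
ΔP_A/ΔP_B = 2.045e+04/9.693e+04 = 0.211.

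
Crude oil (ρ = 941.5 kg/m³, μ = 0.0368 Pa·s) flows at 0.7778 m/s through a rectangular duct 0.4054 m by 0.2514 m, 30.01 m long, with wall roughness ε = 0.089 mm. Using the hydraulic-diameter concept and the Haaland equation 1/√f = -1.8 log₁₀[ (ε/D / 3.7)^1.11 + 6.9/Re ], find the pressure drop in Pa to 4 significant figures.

Hydraulic diameter D_h = 4A/P = 4·(0.4054·0.2514)/(2·(0.4054+0.2514)) = 0.4077/1.314 = 0.3103 m.
Re = ρVD_h/μ = 941.5·0.7778·0.3103/0.0368 = 6176.
ε/D_h = 8.9e-05/0.3103 = 0.000287; Haaland gives 1/√f = -1.8 log₁₀[2.74e-05+0.00112] = 5.294, so f = 0.03568.
ΔP = f(L/D_h)(ρV²/2) = 0.03568·30.01/0.3103·284.8 = 982.5 Pa.

ΔP ≈ 982.5 Pa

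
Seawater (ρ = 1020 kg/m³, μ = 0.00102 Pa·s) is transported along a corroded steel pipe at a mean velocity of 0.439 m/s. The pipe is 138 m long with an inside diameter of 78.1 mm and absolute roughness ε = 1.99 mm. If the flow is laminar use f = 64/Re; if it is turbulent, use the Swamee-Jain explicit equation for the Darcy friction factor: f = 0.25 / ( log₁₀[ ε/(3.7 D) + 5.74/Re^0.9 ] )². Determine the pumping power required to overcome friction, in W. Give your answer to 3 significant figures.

P ≈ 20.1 W

Reynolds number Re = ρVD/μ = 1020 · 0.439 · 0.0781 / 0.00102 = 3.429e+04.
Re > 4000 → turbulent. Relative roughness ε/D = 0.00199/0.0781 = 0.0255. Swamee-Jain: f = 0.25/(log₁₀[0.0255/3.7 + 5.74/3.429e+04^0.9])² = 0.25/(log₁₀[0.00689 + 0.000476])² = 0.25/(-2.133)² = 0.05495.
Darcy-Weisbach: ΔP = f(L/D)(ρV²/2) = 0.05495·(138/0.0781)·(1020·0.439²/2) = 0.05495·1767·98.29 = 9543 Pa.
Q = V·A = 0.439·0.004791 = 0.002103 m³/s.
Pumping power P = QΔP = 0.002103·9543 = 20.07 W = 20.1 W.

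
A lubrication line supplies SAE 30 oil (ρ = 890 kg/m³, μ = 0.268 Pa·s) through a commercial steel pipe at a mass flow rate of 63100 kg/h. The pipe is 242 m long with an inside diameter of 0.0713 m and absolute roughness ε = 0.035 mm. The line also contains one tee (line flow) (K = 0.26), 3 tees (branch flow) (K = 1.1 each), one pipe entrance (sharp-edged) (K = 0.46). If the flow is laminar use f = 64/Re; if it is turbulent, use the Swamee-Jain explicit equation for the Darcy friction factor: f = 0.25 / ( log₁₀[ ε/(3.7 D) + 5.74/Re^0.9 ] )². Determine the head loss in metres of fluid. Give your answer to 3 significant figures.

h_f ≈ 236 m

ṁ = 63100 kg/h = 63100/3600 = 17.53 kg/s.
A = πD²/4 = π(0.0713)²/4 = 0.003993 m²; mean velocity V = ṁ/(ρA) = 17.53/(890 · 0.003993) = 4.933 m/s.
Reynolds number Re = ρVD/μ = 890 · 4.933 · 0.0713 / 0.268 = 1168.
Re < 2300 → laminar flow, so f = 64/Re = 64/1168 = 0.0548 (the turbulent correlation is not needed).
Total minor-loss coefficient ΣK = 1·0.26 + 3·1.1 + 1·0.46 = 4.02.
ΔP = [f·L/D + ΣK]·(ρV²/2) = [0.0548·242/0.0713 + 4.02]·(890·4.933²/2) = [186 + 4.02]·1.083e+04 = 2.057e+06 Pa.
Head loss h_f = ΔP/(ρg) = 2.057e+06/(890·9.81) = 236 m.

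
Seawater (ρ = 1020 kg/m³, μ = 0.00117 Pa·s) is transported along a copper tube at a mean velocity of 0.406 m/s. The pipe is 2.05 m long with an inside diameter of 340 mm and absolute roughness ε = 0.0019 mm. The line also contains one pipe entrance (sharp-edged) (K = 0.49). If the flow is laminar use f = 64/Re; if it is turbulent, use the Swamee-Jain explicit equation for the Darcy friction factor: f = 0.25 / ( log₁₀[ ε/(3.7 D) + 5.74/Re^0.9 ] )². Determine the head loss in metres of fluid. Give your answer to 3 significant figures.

h_f ≈ 0.00499 m

Reynolds number Re = ρVD/μ = 1020 · 0.406 · 0.34 / 0.00117 = 1.203e+05.
Re > 4000 → turbulent. Relative roughness ε/D = 1.9e-06/0.34 = 5.59e-06. Swamee-Jain: f = 0.25/(log₁₀[5.59e-06/3.7 + 5.74/1.203e+05^0.9])² = 0.25/(log₁₀[1.51e-06 + 0.000154])² = 0.25/(-3.809)² = 0.01723.
Total minor-loss coefficient ΣK = 1·0.49 = 0.49.
ΔP = [f·L/D + ΣK]·(ρV²/2) = [0.01723·2.05/0.34 + 0.49]·(1020·0.406²/2) = [0.1039 + 0.49]·84.07 = 49.93 Pa.
Head loss h_f = ΔP/(ρg) = 49.93/(1020·9.81) = 0.00499 m.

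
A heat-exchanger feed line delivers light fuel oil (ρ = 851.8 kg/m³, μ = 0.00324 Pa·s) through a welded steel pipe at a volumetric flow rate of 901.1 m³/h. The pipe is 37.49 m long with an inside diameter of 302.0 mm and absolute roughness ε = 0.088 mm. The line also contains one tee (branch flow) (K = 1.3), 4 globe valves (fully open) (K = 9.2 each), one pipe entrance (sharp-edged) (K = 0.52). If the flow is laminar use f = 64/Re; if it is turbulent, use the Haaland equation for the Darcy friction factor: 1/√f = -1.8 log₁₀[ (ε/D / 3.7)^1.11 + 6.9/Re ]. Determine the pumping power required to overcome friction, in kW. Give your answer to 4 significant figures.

Q = 901.1 m³/h = 901.1/3600 = 0.2503 m³/s.
Cross-sectional area A = πD²/4 = π(0.302)²/4 = 0.07163 m²; mean velocity V = Q/A = 0.2503/0.07163 = 3.494 m/s.
Reynolds number Re = ρVD/μ = 851.8 · 3.494 · 0.302 / 0.00324 = 2.774e+05.
Re > 4000 → turbulent. Relative roughness ε/D = 8.8e-05/0.302 = 0.000291. Haaland: 1/√f = -1.8 log₁₀[(0.000291/3.7)^1.11 + 6.9/2.774e+05] = -1.8 log₁₀[2.79e-05 + 2.49e-05] = 7.7, so f = 0.01686.
Total minor-loss coefficient ΣK = 1·1.3 + 4·9.2 + 1·0.52 = 38.6.
ΔP = [f·L/D + ΣK]·(ρV²/2) = [0.01686·37.49/0.302 + 38.6]·(851.8·3.494²/2) = [2.094 + 38.6]·5200 = 2.117e+05 Pa.
Pumping power P = QΔP = 0.2503·2.117e+05 = 52997 W = 53.00 kW.

P ≈ 53.00 kW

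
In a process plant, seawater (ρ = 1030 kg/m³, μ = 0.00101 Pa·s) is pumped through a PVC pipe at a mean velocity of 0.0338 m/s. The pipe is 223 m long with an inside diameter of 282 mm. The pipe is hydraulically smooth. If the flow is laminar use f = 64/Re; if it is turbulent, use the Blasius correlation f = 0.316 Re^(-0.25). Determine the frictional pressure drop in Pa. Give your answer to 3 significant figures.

Reynolds number Re = ρVD/μ = 1030 · 0.0338 · 0.282 / 0.00101 = 9720.
Re > 4000 → turbulent. Smooth-pipe (Blasius): f = 0.316 Re^(-0.25) = 0.316/(9720)^0.25 = 0.03182.
Darcy-Weisbach: ΔP = f(L/D)(ρV²/2) = 0.03182·(223/0.282)·(1030·0.0338²/2) = 0.03182·790.8·0.5884 = 14.81 Pa.

ΔP ≈ 14.8 Pa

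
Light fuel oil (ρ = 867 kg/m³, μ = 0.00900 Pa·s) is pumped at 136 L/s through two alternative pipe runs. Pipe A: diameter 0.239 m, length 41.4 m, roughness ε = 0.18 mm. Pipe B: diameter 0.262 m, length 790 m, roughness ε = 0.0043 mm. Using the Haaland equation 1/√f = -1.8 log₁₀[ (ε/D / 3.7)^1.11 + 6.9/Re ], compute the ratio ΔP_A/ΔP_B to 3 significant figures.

Pipe A: V = Q/A = 0.136/0.04486 = 3.031 m/s; Re = 6.98e+04; ε/D = 0.000753; Haaland → f = 0.02197; ΔP_A = f(L/D)(ρV²/2) = 1.516e+04 Pa.
Pipe B: V = Q/A = 0.136/0.05391 = 2.523 m/s; Re = 6.367e+04; ε/D = 1.64e-05; Haaland → f = 0.01968; ΔP_B = f(L/D)(ρV²/2) = 1.637e+05 Pa.
ΔP_A/ΔP_B = 1.516e+04/1.637e+05 = 0.0927.

ΔP_A/ΔP_B ≈ 0.0927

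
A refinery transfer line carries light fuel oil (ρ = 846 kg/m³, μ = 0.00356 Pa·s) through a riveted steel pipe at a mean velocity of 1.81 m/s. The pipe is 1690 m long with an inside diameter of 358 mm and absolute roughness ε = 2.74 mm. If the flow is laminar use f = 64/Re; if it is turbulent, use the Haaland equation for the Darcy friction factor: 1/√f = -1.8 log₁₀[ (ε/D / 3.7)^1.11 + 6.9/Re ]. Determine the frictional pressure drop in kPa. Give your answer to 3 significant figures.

Reynolds number Re = ρVD/μ = 846 · 1.81 · 0.358 / 0.00356 = 1.54e+05.
Re > 4000 → turbulent. Relative roughness ε/D = 0.00274/0.358 = 0.00765. Haaland: 1/√f = -1.8 log₁₀[(0.00765/3.7)^1.11 + 6.9/1.54e+05] = -1.8 log₁₀[0.00105 + 4.48e-05] = 5.331, so f = 0.03519.
Darcy-Weisbach: ΔP = f(L/D)(ρV²/2) = 0.03519·(1690/0.358)·(846·1.81²/2) = 0.03519·4721·1386 = 2.302e+05 Pa.
ΔP = 2.302e+05 Pa = 230 kPa.

ΔP ≈ 230 kPa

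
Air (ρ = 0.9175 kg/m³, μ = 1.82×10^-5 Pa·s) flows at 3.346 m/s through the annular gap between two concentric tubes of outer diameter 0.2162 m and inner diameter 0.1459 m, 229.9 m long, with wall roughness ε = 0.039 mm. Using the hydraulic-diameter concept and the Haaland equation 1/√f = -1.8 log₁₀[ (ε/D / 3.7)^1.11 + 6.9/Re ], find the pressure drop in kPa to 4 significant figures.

ΔP ≈ 0.5080 kPa

Hydraulic diameter D_h = 4A/P = D_o - D_i = 0.2162 - 0.1459 = 0.0703 m.
Re = ρVD_h/μ = 0.9175·3.346·0.0703/1.82e-05 = 1.186e+04.
ε/D_h = 3.9e-05/0.0703 = 0.000555; Haaland gives 1/√f = -1.8 log₁₀[5.69e-05+0.000582] = 5.75, so f = 0.03024.
ΔP = f(L/D_h)(ρV²/2) = 0.03024·229.9/0.0703·5.136 = 508 Pa.
ΔP = 0.5080 kPa.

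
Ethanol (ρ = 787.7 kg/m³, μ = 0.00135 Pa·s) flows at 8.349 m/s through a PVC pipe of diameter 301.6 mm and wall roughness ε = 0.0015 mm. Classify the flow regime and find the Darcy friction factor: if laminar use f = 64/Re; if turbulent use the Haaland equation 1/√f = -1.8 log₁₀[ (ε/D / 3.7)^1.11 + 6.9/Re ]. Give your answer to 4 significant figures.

f ≈ 0.01098

Re = ρVD/μ = 787.7·8.349·0.3016/0.00135 = 1.469e+06.
Re > 4000 → turbulent. ε/D = 1.5e-06/0.3016 = 4.97e-06; Haaland: 1/√f = -1.8 log₁₀[3.04e-07 + 4.7e-06] = 9.542, so f = 0.01098.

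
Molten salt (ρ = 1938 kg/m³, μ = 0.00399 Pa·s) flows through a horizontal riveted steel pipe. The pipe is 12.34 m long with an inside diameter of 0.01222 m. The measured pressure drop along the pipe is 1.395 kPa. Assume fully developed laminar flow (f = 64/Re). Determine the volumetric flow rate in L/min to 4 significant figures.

Q ≈ 0.9304 L/min

For laminar flow, f = 64/Re with Re = ρVD/μ, so Darcy-Weisbach reduces to ΔP = 32μLV/D². Solving for V: V = ΔP·D²/(32μL) = 1395·(0.01222)²/(32·0.00399·12.34) = 0.1322 m/s.
Check: Re = ρVD/μ = 1938·0.1322·0.01222/0.00399 = 784.7 < 2300, so the laminar assumption holds.
Q = V·A = 0.1322·(π/4·0.01222²) = 1.551e-05 m³/s = 0.9304 L/min.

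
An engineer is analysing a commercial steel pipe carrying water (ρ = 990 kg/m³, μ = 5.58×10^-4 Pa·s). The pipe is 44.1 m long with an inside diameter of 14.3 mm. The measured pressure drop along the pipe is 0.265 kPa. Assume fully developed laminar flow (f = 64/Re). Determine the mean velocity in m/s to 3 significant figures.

V ≈ 0.0688 m/s

For laminar flow, f = 64/Re with Re = ρVD/μ, so Darcy-Weisbach reduces to ΔP = 32μLV/D². Solving for V: V = ΔP·D²/(32μL) = 265·(0.0143)²/(32·0.000558·44.1) = 0.06882 m/s.
Check: Re = ρVD/μ = 990·0.06882·0.0143/0.000558 = 1746 < 2300, so the laminar assumption holds.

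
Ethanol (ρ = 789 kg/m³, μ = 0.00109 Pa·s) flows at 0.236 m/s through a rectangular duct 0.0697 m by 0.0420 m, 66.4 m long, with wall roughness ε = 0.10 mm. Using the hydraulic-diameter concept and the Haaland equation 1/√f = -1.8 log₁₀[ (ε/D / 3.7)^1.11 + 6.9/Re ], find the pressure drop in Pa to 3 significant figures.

ΔP ≈ 953 Pa

Hydraulic diameter D_h = 4A/P = 4·(0.0697·0.042)/(2·(0.0697+0.042)) = 0.01171/0.2234 = 0.05242 m.
Re = ρVD_h/μ = 789·0.236·0.05242/0.00109 = 8954.
ε/D_h = 0.0001/0.05242 = 0.00191; Haaland gives 1/√f = -1.8 log₁₀[0.000224+0.000771] = 5.404, so f = 0.03424.
ΔP = f(L/D_h)(ρV²/2) = 0.03424·66.4/0.05242·21.97 = 953.1 Pa.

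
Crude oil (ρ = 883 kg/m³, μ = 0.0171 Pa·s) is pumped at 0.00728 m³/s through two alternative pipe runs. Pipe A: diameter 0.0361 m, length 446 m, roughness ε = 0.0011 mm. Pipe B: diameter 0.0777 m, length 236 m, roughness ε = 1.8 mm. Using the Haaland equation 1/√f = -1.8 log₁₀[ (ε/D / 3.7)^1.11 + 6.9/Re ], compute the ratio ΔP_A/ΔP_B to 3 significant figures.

ΔP_A/ΔP_B ≈ 43.9

Pipe A: V = Q/A = 0.00728/0.001024 = 7.113 m/s; Re = 1.326e+04; ε/D = 3.05e-05; Haaland → f = 0.02866; ΔP_A = f(L/D)(ρV²/2) = 7.908e+06 Pa.
Pipe B: V = Q/A = 0.00728/0.004742 = 1.535 m/s; Re = 6160; ε/D = 0.0232; Haaland → f = 0.05697; ΔP_B = f(L/D)(ρV²/2) = 1.801e+05 Pa.
ΔP_A/ΔP_B = 7.908e+06/1.801e+05 = 43.9.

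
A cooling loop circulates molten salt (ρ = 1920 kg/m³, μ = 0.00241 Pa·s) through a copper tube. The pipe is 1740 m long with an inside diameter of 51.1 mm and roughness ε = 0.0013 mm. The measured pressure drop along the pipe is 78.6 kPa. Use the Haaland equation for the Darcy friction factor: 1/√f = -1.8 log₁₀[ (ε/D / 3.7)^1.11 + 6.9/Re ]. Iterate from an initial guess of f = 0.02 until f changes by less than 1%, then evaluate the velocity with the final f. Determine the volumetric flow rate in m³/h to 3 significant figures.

Q ≈ 2.10 m³/h

Rearranging Darcy-Weisbach: V = √(2·ΔP·D/(f·L·ρ)). With ε/D = 1.3e-06/0.0511 = 2.54e-05, iterate starting from f = 0.02:
  f = 0.02 → V = √(2·7.86e+04·0.0511/(0.02·1740·1920)) = 0.3467 m/s; Re = ρVD/μ = 1.412e+04; f → 0.02818
  f = 0.02818 → V = 0.2921 m/s; Re = 1.189e+04; f → 0.02949
  f = 0.02949 → V = 0.2855 m/s; Re = 1.162e+04; f → 0.02967
Converged (Δf/f < 1%). With the final f = 0.02967: V = √(2·7.86e+04·0.0511/(0.02967·1740·1920)) = 0.2847 m/s.
Q = V·A = 0.2847·(π/4·0.0511²) = 0.0005838 m³/s = 2.10 m³/h.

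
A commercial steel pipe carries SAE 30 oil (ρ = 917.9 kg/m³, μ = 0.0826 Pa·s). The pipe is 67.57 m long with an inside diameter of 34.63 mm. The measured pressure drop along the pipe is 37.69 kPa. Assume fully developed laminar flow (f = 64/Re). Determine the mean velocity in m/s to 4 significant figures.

V ≈ 0.2531 m/s

For laminar flow, f = 64/Re with Re = ρVD/μ, so Darcy-Weisbach reduces to ΔP = 32μLV/D². Solving for V: V = ΔP·D²/(32μL) = 3.769e+04·(0.03463)²/(32·0.0826·67.57) = 0.2531 m/s.
Check: Re = ρVD/μ = 917.9·0.2531·0.03463/0.0826 = 97.39 < 2300, so the laminar assumption holds.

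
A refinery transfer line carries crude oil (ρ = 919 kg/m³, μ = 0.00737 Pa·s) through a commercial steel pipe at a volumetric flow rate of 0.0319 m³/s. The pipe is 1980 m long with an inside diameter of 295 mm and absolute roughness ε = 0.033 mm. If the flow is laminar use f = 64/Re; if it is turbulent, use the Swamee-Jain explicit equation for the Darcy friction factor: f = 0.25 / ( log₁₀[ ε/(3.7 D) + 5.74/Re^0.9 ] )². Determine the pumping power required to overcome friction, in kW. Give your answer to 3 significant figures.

Cross-sectional area A = πD²/4 = π(0.295)²/4 = 0.06835 m²; mean velocity V = Q/A = 0.0319/0.06835 = 0.4667 m/s.
Reynolds number Re = ρVD/μ = 919 · 0.4667 · 0.295 / 0.00737 = 1.717e+04.
Re > 4000 → turbulent. Relative roughness ε/D = 3.3e-05/0.295 = 0.000112. Swamee-Jain: f = 0.25/(log₁₀[0.000112/3.7 + 5.74/1.717e+04^0.9])² = 0.25/(log₁₀[3.02e-05 + 0.000886])² = 0.25/(-3.038)² = 0.02709.
Darcy-Weisbach: ΔP = f(L/D)(ρV²/2) = 0.02709·(1980/0.295)·(919·0.4667²/2) = 0.02709·6712·100.1 = 1.82e+04 Pa.
Pumping power P = QΔP = 0.0319·1.82e+04 = 580.6 W = 0.581 kW.

P ≈ 0.581 kW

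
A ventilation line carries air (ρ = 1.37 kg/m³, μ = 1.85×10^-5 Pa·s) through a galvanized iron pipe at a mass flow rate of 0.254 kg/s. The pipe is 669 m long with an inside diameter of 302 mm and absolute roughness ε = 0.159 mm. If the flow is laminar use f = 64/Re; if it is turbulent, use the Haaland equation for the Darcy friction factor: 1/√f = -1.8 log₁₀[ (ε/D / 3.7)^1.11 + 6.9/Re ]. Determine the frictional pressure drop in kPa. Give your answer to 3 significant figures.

A = πD²/4 = π(0.302)²/4 = 0.07163 m²; mean velocity V = ṁ/(ρA) = 0.254/(1.37 · 0.07163) = 2.588 m/s.
Reynolds number Re = ρVD/μ = 1.37 · 2.588 · 0.302 / 1.85e-05 = 5.788e+04.
Re > 4000 → turbulent. Relative roughness ε/D = 0.000159/0.302 = 0.000526. Haaland: 1/√f = -1.8 log₁₀[(0.000526/3.7)^1.11 + 6.9/5.788e+04] = -1.8 log₁₀[5.37e-05 + 0.000119] = 6.772, so f = 0.02181.
Darcy-Weisbach: ΔP = f(L/D)(ρV²/2) = 0.02181·(669/0.302)·(1.37·2.588²/2) = 0.02181·2215·4.589 = 221.7 Pa.
ΔP = 221.7 Pa = 0.222 kPa.

ΔP ≈ 0.222 kPa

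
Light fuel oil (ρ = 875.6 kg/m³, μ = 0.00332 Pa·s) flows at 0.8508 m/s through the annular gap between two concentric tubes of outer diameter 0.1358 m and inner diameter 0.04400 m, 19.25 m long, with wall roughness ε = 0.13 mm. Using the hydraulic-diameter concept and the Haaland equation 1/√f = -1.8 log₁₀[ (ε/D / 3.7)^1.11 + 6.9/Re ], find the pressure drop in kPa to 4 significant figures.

Hydraulic diameter D_h = 4A/P = D_o - D_i = 0.1358 - 0.044 = 0.0918 m.
Re = ρVD_h/μ = 875.6·0.8508·0.0918/0.00332 = 2.06e+04.
ε/D_h = 0.00013/0.0918 = 0.00142; Haaland gives 1/√f = -1.8 log₁₀[0.000161+0.000335] = 5.948, so f = 0.02827.
ΔP = f(L/D_h)(ρV²/2) = 0.02827·19.25/0.0918·316.9 = 1878 Pa.
ΔP = 1.878 kPa.

ΔP ≈ 1.878 kPa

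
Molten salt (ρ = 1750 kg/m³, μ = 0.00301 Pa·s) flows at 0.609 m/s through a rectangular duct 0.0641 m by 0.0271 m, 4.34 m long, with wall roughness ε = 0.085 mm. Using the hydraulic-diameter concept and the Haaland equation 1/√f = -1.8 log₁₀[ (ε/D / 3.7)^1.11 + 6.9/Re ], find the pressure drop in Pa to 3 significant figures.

Hydraulic diameter D_h = 4A/P = 4·(0.0641·0.0271)/(2·(0.0641+0.0271)) = 0.006948/0.1824 = 0.03809 m.
Re = ρVD_h/μ = 1750·0.609·0.03809/0.00301 = 1.349e+04.
ε/D_h = 8.5e-05/0.03809 = 0.00223; Haaland gives 1/√f = -1.8 log₁₀[0.000267+0.000512] = 5.596, so f = 0.03193.
ΔP = f(L/D_h)(ρV²/2) = 0.03193·4.34/0.03809·324.5 = 1181 Pa.

ΔP ≈ 1180 Pa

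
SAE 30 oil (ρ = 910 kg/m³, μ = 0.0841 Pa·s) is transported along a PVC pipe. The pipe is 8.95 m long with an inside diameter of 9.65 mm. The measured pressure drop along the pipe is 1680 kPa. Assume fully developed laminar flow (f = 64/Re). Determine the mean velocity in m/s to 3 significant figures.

V ≈ 6.50 m/s

For laminar flow, f = 64/Re with Re = ρVD/μ, so Darcy-Weisbach reduces to ΔP = 32μLV/D². Solving for V: V = ΔP·D²/(32μL) = 1.68e+06·(0.00965)²/(32·0.0841·8.95) = 6.495 m/s.
Check: Re = ρVD/μ = 910·6.495·0.00965/0.0841 = 678.2 < 2300, so the laminar assumption holds.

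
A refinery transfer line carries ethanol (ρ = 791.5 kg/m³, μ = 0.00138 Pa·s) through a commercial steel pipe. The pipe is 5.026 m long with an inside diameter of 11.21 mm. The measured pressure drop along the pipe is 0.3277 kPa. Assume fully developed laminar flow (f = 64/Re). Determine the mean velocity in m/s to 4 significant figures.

For laminar flow, f = 64/Re with Re = ρVD/μ, so Darcy-Weisbach reduces to ΔP = 32μLV/D². Solving for V: V = ΔP·D²/(32μL) = 327.7·(0.01121)²/(32·0.00138·5.026) = 0.1855 m/s.
Check: Re = ρVD/μ = 791.5·0.1855·0.01121/0.00138 = 1193 < 2300, so the laminar assumption holds.

V ≈ 0.1855 m/s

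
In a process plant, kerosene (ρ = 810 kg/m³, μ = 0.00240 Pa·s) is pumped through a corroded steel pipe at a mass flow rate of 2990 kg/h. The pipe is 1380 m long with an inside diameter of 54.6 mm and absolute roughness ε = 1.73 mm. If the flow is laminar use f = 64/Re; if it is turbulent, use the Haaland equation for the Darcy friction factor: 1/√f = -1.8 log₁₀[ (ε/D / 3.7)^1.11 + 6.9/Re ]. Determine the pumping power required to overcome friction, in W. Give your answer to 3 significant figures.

ṁ = 2990 kg/h = 2990/3600 = 0.8306 kg/s.
A = πD²/4 = π(0.0546)²/4 = 0.002341 m²; mean velocity V = ṁ/(ρA) = 0.8306/(810 · 0.002341) = 0.4379 m/s.
Reynolds number Re = ρVD/μ = 810 · 0.4379 · 0.0546 / 0.0024 = 8070.
Re > 4000 → turbulent. Relative roughness ε/D = 0.00173/0.0546 = 0.0317. Haaland: 1/√f = -1.8 log₁₀[(0.0317/3.7)^1.11 + 6.9/8070] = -1.8 log₁₀[0.00507 + 0.000855] = 4.009, so f = 0.06223.
Darcy-Weisbach: ΔP = f(L/D)(ρV²/2) = 0.06223·(1380/0.0546)·(810·0.4379²/2) = 0.06223·2.527e+04·77.67 = 1.222e+05 Pa.
Q = ṁ/ρ = 0.8306/810 = 0.001025 m³/s.
Pumping power P = QΔP = 0.001025·1.222e+05 = 125.3 W = 125 W.

P ≈ 125 W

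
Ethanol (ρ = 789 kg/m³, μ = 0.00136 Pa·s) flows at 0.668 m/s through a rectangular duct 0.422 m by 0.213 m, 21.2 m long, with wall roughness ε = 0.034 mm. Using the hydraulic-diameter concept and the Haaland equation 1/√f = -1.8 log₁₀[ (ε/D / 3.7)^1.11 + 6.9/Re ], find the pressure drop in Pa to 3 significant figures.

ΔP ≈ 238 Pa

Hydraulic diameter D_h = 4A/P = 4·(0.422·0.213)/(2·(0.422+0.213)) = 0.3595/1.27 = 0.2831 m.
Re = ρVD_h/μ = 789·0.668·0.2831/0.00136 = 1.097e+05.
ε/D_h = 3.4e-05/0.2831 = 0.00012; Haaland gives 1/√f = -1.8 log₁₀[1.04e-05+6.29e-05] = 7.443, so f = 0.01805.
ΔP = f(L/D_h)(ρV²/2) = 0.01805·21.2/0.2831·176 = 238 Pa.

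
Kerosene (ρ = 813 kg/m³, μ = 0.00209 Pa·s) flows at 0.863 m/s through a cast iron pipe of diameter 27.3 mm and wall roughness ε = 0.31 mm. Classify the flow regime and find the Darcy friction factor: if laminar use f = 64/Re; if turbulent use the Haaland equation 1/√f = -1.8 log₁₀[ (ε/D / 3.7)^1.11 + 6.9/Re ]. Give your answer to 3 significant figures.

f ≈ 0.0448

Re = ρVD/μ = 813·0.863·0.0273/0.00209 = 9165.
Re > 4000 → turbulent. ε/D = 0.00031/0.0273 = 0.0114; Haaland: 1/√f = -1.8 log₁₀[0.00162 + 0.000753] = 4.723, so f = 0.04483.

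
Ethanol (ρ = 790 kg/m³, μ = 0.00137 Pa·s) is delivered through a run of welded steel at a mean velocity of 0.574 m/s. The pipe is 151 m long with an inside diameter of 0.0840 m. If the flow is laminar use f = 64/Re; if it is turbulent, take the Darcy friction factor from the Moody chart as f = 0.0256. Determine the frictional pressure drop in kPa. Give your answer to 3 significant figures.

ΔP ≈ 5.99 kPa

Reynolds number Re = ρVD/μ = 790 · 0.574 · 0.084 / 0.00137 = 2.78e+04.
Re > 4000 → turbulent; use the Moody-chart value f = 0.0256.
Darcy-Weisbach: ΔP = f(L/D)(ρV²/2) = 0.0256·(151/0.084)·(790·0.574²/2) = 0.0256·1798·130.1 = 5989 Pa.
ΔP = 5989 Pa = 5.99 kPa.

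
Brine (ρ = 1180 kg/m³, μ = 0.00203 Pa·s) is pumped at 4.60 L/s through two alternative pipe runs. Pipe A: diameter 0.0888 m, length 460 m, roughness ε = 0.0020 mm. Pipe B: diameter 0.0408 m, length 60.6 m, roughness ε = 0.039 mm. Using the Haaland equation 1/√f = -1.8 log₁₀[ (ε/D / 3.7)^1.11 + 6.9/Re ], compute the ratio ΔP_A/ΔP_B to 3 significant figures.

Pipe A: V = Q/A = 0.0046/0.006193 = 0.7427 m/s; Re = 3.834e+04; ε/D = 2.25e-05; Haaland → f = 0.02205; ΔP_A = f(L/D)(ρV²/2) = 3.719e+04 Pa.
Pipe B: V = Q/A = 0.0046/0.001307 = 3.518 m/s; Re = 8.344e+04; ε/D = 0.000956; Haaland → f = 0.0222; ΔP_B = f(L/D)(ρV²/2) = 2.408e+05 Pa.
ΔP_A/ΔP_B = 3.719e+04/2.408e+05 = 0.154.

ΔP_A/ΔP_B ≈ 0.154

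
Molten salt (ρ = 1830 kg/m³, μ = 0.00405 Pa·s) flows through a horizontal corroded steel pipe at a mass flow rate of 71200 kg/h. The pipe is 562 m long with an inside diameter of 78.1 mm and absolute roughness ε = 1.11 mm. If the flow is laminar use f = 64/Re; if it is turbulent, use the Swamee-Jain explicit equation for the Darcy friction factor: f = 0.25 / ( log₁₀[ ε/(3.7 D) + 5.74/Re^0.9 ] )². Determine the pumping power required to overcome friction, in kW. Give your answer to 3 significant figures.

P ≈ 15.8 kW

ṁ = 71200 kg/h = 71200/3600 = 19.78 kg/s.
A = πD²/4 = π(0.0781)²/4 = 0.004791 m²; mean velocity V = ṁ/(ρA) = 19.78/(1830 · 0.004791) = 2.256 m/s.
Reynolds number Re = ρVD/μ = 1830 · 2.256 · 0.0781 / 0.00405 = 7.961e+04.
Re > 4000 → turbulent. Relative roughness ε/D = 0.00111/0.0781 = 0.0142. Swamee-Jain: f = 0.25/(log₁₀[0.0142/3.7 + 5.74/7.961e+04^0.9])² = 0.25/(log₁₀[0.00384 + 0.000223])² = 0.25/(-2.391)² = 0.04373.
Darcy-Weisbach: ΔP = f(L/D)(ρV²/2) = 0.04373·(562/0.0781)·(1830·2.256²/2) = 0.04373·7196·4657 = 1.465e+06 Pa.
Q = ṁ/ρ = 19.78/1830 = 0.01081 m³/s.
Pumping power P = QΔP = 0.01081·1.465e+06 = 15840 W = 15.8 kW.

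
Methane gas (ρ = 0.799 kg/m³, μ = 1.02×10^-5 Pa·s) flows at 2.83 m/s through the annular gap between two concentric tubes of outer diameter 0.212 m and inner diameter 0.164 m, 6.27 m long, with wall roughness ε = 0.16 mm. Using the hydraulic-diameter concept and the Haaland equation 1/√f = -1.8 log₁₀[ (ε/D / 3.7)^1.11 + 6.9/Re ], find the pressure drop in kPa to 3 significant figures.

Hydraulic diameter D_h = 4A/P = D_o - D_i = 0.212 - 0.164 = 0.048 m.
Re = ρVD_h/μ = 0.799·2.83·0.048/1.02e-05 = 1.064e+04.
ε/D_h = 0.00016/0.048 = 0.00333; Haaland gives 1/√f = -1.8 log₁₀[0.000417+0.000648] = 5.351, so f = 0.03493.
ΔP = f(L/D_h)(ρV²/2) = 0.03493·6.27/0.048·3.2 = 14.6 Pa.
ΔP = 0.0146 kPa.

ΔP ≈ 0.0146 kPa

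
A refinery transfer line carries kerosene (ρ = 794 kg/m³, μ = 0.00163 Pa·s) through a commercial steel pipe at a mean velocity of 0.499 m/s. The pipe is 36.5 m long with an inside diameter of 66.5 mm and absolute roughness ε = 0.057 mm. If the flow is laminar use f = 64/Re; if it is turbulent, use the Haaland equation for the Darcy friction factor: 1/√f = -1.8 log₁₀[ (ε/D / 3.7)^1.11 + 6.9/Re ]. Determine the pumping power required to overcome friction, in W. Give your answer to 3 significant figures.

Reynolds number Re = ρVD/μ = 794 · 0.499 · 0.0665 / 0.00163 = 1.616e+04.
Re > 4000 → turbulent. Relative roughness ε/D = 5.7e-05/0.0665 = 0.000857. Haaland: 1/√f = -1.8 log₁₀[(0.000857/3.7)^1.11 + 6.9/1.616e+04] = -1.8 log₁₀[9.23e-05 + 0.000427] = 5.913, so f = 0.02861.
Darcy-Weisbach: ΔP = f(L/D)(ρV²/2) = 0.02861·(36.5/0.0665)·(794·0.499²/2) = 0.02861·548.9·98.85 = 1552 Pa.
Q = V·A = 0.499·0.003473 = 0.001733 m³/s.
Pumping power P = QΔP = 0.001733·1552 = 2.690 W = 2.69 W.

P ≈ 2.69 W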